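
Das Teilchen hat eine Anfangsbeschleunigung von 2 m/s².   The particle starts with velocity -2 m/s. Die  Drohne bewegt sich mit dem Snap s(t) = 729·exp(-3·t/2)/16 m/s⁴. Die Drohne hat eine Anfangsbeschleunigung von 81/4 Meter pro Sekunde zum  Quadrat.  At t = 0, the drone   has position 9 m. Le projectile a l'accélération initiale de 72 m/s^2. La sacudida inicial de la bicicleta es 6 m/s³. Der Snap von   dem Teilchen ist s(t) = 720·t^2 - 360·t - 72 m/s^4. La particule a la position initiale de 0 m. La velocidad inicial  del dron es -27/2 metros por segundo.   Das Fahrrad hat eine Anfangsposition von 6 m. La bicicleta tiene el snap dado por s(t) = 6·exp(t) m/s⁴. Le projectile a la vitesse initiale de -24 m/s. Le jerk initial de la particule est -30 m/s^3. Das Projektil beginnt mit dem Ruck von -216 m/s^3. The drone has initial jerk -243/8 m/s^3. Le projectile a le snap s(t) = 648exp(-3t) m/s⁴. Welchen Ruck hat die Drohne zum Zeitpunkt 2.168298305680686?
Ausgehend von dem Snap s(t) = 729·exp(-3·t/2)/16, nehmen wir 1 Integral. Die Stammfunktion von dem Snap ist der Ruck. Mit j(0) = -243/8 erhalten wir j(t) = -243·exp(-3·t/2)/8. Wir haben den Ruck j(t) = -243·exp(-3·t/2)/8. Durch Einsetzen von t = 2.168298305680686: j(2.168298305680686) = -1.17488755264463.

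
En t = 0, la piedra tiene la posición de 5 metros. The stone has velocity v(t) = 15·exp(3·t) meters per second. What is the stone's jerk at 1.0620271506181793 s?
Starting from velocity v(t) = 15·exp(3·t), we take 2 derivatives. Differentiating velocity, we get acceleration: a(t) = 45·exp(3·t). The derivative of acceleration gives jerk: j(t) = 135·exp(3·t). We have jerk j(t) = 135·exp(3·t). Substituting t = 1.0620271506181793: j(1.0620271506181793) = 3266.11417078202.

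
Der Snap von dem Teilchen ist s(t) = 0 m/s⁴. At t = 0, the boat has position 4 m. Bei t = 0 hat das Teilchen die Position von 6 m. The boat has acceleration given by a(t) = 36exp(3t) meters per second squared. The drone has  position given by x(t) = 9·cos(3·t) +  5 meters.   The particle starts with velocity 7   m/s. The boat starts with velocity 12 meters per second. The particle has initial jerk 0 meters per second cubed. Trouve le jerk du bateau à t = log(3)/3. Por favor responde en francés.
Pour résoudre ceci, nous devons prendre 1 dérivée de notre équation de l'accélération a(t) = 36·exp(3·t). En prenant d/dt de a(t), nous trouvons j(t) = 108·exp(3·t). Nous avons le jerk j(t) = 108·exp(3·t). En substituant t = log(3)/3: j(log(3)/3) = 324.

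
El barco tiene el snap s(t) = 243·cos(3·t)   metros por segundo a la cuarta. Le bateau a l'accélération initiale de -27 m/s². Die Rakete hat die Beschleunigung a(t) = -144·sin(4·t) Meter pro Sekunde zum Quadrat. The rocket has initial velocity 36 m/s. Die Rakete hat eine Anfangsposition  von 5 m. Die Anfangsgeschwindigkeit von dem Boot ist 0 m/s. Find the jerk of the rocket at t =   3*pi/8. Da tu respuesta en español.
Debemos derivar nuestra ecuación de la aceleración a(t) = -144·sin(4·t) 1 vez. Tomando d/dt de a(t), encontramos j(t) = -576·cos(4·t). Tenemos la sacudida j(t) = -576·cos(4·t). Sustituyendo t = 3*pi/8: j(3*pi/8) = 0.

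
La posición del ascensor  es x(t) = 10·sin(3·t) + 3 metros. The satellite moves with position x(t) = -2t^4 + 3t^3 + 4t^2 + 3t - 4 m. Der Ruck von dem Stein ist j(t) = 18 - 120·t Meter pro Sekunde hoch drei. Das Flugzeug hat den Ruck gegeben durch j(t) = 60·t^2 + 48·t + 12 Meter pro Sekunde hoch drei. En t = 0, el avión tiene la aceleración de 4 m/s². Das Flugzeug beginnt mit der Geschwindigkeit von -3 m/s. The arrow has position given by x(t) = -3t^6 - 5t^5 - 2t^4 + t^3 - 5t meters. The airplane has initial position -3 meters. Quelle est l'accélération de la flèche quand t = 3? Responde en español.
Partiendo de la posición x(t) = -3·t^6 - 5·t^5 - 2·t^4 + t^3 - 5·t, tomamos 2 derivadas. La derivada de la posición da la velocidad: v(t) = -18·t^5 - 25·t^4 - 8·t^3 + 3·t^2 - 5. Derivando la velocidad, obtenemos la aceleración: a(t) = -90·t^4 - 100·t^3 - 24·t^2 + 6·t. Usando a(t) = -90·t^4 - 100·t^3 - 24·t^2 + 6·t y sustituyendo t = 3, encontramos a = -10188.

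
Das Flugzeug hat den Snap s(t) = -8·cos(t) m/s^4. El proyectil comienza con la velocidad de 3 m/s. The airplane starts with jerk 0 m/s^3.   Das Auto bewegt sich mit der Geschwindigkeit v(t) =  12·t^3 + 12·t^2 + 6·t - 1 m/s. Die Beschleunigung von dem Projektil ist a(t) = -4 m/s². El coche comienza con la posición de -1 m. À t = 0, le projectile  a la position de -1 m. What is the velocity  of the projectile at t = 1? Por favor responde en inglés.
Starting from acceleration a(t) = -4, we take 1 antiderivative. The integral of acceleration, with v(0) = 3, gives velocity: v(t) = 3 - 4·t. From the given velocity equation v(t) = 3 - 4·t, we substitute t = 1 to get v = -1.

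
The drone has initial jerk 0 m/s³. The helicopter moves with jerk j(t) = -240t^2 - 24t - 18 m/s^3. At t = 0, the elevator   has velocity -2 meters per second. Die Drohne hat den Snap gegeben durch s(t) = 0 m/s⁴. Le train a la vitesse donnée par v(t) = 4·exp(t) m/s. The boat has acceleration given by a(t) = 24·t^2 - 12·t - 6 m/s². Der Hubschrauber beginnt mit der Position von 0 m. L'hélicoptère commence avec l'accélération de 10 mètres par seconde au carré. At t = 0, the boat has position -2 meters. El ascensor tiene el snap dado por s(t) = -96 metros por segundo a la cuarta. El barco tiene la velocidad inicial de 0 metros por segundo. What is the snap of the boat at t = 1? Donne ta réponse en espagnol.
Para resolver esto, necesitamos tomar 2 derivadas de nuestra ecuación de la aceleración a(t) = 24·t^2 - 12·t - 6. Tomando d/dt de a(t), encontramos j(t) = 48·t - 12. Tomando d/dt de j(t), encontramos s(t) = 48. De la ecuación del snap s(t) = 48, sustituimos t = 1 para obtener s = 48.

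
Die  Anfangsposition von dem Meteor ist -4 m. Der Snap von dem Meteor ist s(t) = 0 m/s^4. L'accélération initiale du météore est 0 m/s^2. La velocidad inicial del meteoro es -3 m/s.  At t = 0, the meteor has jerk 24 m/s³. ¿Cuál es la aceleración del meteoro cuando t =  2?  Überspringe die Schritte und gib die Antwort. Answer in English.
The acceleration at t = 2 is a = 48.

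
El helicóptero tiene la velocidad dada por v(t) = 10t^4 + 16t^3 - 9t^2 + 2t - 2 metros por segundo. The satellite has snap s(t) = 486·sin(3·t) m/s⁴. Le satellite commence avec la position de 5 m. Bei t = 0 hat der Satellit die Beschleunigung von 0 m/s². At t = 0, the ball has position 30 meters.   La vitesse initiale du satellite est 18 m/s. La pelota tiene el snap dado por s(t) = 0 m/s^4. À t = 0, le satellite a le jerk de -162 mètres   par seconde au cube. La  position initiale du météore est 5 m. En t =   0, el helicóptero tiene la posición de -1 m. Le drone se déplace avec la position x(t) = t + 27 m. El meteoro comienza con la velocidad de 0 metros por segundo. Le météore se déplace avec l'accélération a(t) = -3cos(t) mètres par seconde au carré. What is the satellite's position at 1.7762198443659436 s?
Starting from snap s(t) = 486·sin(3·t), we take 4 antiderivatives. The antiderivative of snap is jerk. Using j(0) = -162, we get j(t) = -162·cos(3·t). The antiderivative of jerk is acceleration. Using a(0) = 0, we get a(t) = -54·sin(3·t). Finding the integral of a(t) and using v(0) = 18: v(t) = 18·cos(3·t). Integrating velocity and using the initial condition x(0) = 5, we get x(t) = 6·sin(3·t) + 5. From the given position equation x(t) = 6·sin(3·t) + 5, we substitute t = 1.7762198443659436 to get x = 0.103761610268721.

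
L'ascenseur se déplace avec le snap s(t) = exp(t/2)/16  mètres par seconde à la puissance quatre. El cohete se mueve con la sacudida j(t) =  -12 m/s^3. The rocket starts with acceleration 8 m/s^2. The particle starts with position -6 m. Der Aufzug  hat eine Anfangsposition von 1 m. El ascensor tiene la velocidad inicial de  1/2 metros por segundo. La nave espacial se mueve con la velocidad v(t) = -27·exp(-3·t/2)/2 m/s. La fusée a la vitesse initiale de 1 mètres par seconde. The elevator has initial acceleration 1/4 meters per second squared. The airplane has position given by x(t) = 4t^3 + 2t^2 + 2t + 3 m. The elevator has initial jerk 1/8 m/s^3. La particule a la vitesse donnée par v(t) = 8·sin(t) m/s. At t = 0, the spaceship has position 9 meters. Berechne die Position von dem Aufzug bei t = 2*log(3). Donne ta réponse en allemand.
Ausgehend von dem Snap s(t) = exp(t/2)/16, nehmen wir 4 Stammfunktionen. Mit ∫s(t)dt und Anwendung von j(0) = 1/8, finden wir j(t) = exp(t/2)/8. Mit ∫j(t)dt und Anwendung von a(0) = 1/4, finden wir a(t) = exp(t/2)/4. Das Integral von der Beschleunigung ist die Geschwindigkeit. Mit v(0) = 1/2 erhalten wir v(t) = exp(t/2)/2. Mit ∫v(t)dt und Anwendung von x(0) = 1, finden wir x(t) = exp(t/2). Mit x(t) = exp(t/2) und Einsetzen von t = 2*log(3), finden wir x = 3.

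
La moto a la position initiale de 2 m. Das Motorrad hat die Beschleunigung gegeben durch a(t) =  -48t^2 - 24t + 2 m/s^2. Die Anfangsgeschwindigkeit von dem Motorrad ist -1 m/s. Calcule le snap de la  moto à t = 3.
Nous devons dériver notre équation de l'accélération a(t) = -48·t^2 - 24·t + 2 2 fois. En dérivant l'accélération, nous obtenons le jerk: j(t) = -96·t - 24. En prenant d/dt de j(t), nous trouvons s(t) = -96. De l'équation du snap s(t) = -96, nous substituons t = 3 pour obtenir s = -96.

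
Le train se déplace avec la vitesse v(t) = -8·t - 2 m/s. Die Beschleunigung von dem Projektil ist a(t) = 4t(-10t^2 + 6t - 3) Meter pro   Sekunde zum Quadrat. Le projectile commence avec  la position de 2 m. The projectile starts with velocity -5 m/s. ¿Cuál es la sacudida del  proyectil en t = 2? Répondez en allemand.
Ausgehend von der Beschleunigung a(t) = 4·t·(-10·t^2 + 6·t - 3), nehmen wir 1 Ableitung. Die Ableitung von der Beschleunigung ergibt den Ruck: j(t) = -40·t^2 + 4·t·(6 - 20·t) + 24·t - 12. Aus der Gleichung für den Ruck j(t) = -40·t^2 + 4·t·(6 - 20·t) + 24·t - 12, setzen wir t = 2 ein und erhalten j = -396.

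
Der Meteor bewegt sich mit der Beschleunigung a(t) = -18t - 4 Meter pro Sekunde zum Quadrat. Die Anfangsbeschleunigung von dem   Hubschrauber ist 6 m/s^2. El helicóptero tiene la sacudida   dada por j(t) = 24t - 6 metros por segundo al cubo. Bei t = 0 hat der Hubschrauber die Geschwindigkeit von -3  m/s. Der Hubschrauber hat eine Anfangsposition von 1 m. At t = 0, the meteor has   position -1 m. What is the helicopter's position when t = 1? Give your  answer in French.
Nous devons trouver l'intégrale de notre équation du jerk j(t) = 24·t - 6 3 fois. En intégrant le jerk et en utilisant la condition initiale a(0) = 6, nous obtenons a(t) = 12·t^2 - 6·t + 6. En prenant ∫a(t)dt et en appliquant v(0) = -3, nous trouvons v(t) = 4·t^3 - 3·t^2 + 6·t - 3. L'intégrale de la vitesse est la position. En utilisant x(0) = 1, nous obtenons x(t) = t^4 - t^3 + 3·t^2 - 3·t + 1. En utilisant x(t) = t^4 - t^3 + 3·t^2 - 3·t + 1 et en substituant t = 1, nous trouvons x = 1.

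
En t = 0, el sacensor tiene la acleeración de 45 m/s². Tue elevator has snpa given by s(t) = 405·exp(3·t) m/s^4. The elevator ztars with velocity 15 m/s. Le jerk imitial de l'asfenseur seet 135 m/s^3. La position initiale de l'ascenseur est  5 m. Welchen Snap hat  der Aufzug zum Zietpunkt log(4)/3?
Mit s(t) = 405·exp(3·t) und Einsetzen von t = log(4)/3, finden wir s = 1620.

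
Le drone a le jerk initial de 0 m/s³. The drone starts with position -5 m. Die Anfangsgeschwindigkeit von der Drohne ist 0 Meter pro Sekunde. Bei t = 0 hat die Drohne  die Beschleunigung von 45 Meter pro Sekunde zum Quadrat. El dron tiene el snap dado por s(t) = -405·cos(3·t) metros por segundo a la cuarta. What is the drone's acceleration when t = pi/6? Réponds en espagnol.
Partiendo del snap s(t) = -405·cos(3·t), tomamos 2 antiderivadas. Integrando el snap y usando la condición inicial j(0) = 0, obtenemos j(t) = -135·sin(3·t). Integrando la sacudida y usando la condición inicial a(0) = 45, obtenemos a(t) = 45·cos(3·t). Tenemos la aceleración a(t) = 45·cos(3·t). Sustituyendo t = pi/6: a(pi/6) = 0.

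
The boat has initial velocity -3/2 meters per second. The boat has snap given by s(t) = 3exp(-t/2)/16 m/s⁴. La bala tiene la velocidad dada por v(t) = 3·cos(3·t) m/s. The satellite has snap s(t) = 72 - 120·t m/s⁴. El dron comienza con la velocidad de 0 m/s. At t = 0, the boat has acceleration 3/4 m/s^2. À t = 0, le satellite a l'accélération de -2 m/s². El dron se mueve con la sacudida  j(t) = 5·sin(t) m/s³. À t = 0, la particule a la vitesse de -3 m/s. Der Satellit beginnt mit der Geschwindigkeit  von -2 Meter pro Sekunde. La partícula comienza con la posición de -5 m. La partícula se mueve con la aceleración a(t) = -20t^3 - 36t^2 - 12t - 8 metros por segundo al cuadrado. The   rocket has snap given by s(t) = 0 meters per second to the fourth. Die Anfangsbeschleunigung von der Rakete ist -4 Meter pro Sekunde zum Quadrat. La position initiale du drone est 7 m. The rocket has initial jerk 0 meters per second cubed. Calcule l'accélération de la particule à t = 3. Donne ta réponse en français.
Nous avons l'accélération a(t) = -20·t^3 - 36·t^2 - 12·t - 8. En substituant t = 3: a(3) = -908.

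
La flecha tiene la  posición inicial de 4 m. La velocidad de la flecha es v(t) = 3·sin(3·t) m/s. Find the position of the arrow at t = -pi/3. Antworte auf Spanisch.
Partiendo de la velocidad v(t) = 3·sin(3·t), tomamos 1 integral. Tomando ∫v(t)dt y aplicando x(0) = 4, encontramos x(t) = 5 - cos(3·t). De la ecuación de la posición x(t) = 5 - cos(3·t), sustituimos t = -pi/3 para obtener x = 6.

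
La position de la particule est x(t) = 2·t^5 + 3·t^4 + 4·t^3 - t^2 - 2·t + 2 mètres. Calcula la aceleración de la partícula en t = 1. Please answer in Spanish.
Partiendo de la posición x(t) = 2·t^5 + 3·t^4 + 4·t^3 - t^2 - 2·t + 2, tomamos 2 derivadas. Derivando la posición, obtenemos la velocidad: v(t) = 10·t^4 + 12·t^3 + 12·t^2 - 2·t - 2. Derivando la velocidad, obtenemos la aceleración: a(t) = 40·t^3 + 36·t^2 + 24·t - 2. De la ecuación de la aceleración a(t) = 40·t^3 + 36·t^2 + 24·t - 2, sustituimos t = 1 para obtener a = 98.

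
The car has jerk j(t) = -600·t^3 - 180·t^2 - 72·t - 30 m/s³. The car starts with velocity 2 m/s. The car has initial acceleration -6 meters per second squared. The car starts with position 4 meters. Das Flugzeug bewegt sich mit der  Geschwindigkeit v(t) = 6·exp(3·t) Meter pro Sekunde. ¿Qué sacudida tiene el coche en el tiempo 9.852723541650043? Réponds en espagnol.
Tenemos la sacudida j(t) = -600·t^3 - 180·t^2 - 72·t - 30. Sustituyendo t = 9.852723541650043: j(9.852723541650043) = -592091.852311979.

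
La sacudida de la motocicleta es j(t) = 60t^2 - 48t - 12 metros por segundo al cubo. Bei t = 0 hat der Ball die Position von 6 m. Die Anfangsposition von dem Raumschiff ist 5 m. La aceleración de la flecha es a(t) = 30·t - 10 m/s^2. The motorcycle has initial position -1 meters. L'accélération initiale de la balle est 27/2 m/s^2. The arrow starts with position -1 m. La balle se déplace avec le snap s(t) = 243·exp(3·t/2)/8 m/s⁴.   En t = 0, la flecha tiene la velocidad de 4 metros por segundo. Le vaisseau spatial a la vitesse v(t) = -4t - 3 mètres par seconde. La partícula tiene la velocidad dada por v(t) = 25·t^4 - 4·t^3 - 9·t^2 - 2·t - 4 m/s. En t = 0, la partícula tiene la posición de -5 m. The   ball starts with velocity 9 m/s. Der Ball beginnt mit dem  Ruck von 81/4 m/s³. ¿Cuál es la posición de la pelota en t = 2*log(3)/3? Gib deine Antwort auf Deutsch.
Um dies zu lösen, müssen wir 4 Stammfunktionen unserer Gleichung für den Snap s(t) = 243·exp(3·t/2)/8 finden. Durch Integration von dem Snap und Verwendung der Anfangsbedingung j(0) = 81/4, erhalten wir j(t) = 81·exp(3·t/2)/4. Die Stammfunktion von dem Ruck, mit a(0) = 27/2, ergibt die Beschleunigung: a(t) = 27·exp(3·t/2)/2. Durch Integration von der Beschleunigung und Verwendung der Anfangsbedingung v(0) = 9, erhalten wir v(t) = 9·exp(3·t/2). Mit ∫v(t)dt und Anwendung von x(0) = 6, finden wir x(t) = 6·exp(3·t/2). Wir haben die Position x(t) = 6·exp(3·t/2). Durch Einsetzen von t = 2*log(3)/3: x(2*log(3)/3) = 18.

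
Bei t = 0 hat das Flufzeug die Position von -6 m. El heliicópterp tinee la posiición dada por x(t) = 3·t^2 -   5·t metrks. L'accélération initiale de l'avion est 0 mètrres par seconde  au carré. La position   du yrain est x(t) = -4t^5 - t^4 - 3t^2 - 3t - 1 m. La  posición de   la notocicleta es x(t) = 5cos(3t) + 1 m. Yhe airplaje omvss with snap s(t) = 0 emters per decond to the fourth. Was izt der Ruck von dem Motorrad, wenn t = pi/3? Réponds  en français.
Nous devons dériver notre équation de la position x(t) = 5·cos(3·t) + 1 3 fois. En prenant d/dt de x(t), nous trouvons v(t) = -15·sin(3·t). La dérivée de la vitesse donne l'accélération: a(t) = -45·cos(3·t). En dérivant l'accélération, nous obtenons le jerk: j(t) = 135·sin(3·t). En utilisant j(t) = 135·sin(3·t) et en substituant t = pi/3, nous trouvons j = 0.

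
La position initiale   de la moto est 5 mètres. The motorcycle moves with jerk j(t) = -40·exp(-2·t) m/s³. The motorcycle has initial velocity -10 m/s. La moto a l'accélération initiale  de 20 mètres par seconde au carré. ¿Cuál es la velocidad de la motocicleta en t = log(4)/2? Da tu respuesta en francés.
Nous devons intégrer notre équation du jerk j(t) = -40·exp(-2·t) 2 fois. En intégrant le jerk et en utilisant la condition initiale a(0) = 20, nous obtenons a(t) = 20·exp(-2·t). La primitive de l'accélération est la vitesse. En utilisant v(0) = -10, nous obtenons v(t) = -10·exp(-2·t). En utilisant v(t) = -10·exp(-2·t) et en substituant t = log(4)/2, nous trouvons v = -5/2.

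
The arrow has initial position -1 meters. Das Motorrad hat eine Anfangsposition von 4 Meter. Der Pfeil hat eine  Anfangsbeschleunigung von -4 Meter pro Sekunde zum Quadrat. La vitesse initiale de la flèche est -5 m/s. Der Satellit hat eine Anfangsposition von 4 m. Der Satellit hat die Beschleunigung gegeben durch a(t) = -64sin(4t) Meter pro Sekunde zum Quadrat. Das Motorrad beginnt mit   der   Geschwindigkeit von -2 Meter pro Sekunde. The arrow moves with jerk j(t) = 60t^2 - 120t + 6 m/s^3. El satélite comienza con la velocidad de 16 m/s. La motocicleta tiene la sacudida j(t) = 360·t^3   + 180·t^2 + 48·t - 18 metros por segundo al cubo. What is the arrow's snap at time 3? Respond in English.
Starting from jerk j(t) = 60·t^2 - 120·t + 6, we take 1 derivative. The derivative of jerk gives snap: s(t) = 120·t - 120. From the given snap equation s(t) = 120·t - 120, we substitute t = 3 to get s = 240.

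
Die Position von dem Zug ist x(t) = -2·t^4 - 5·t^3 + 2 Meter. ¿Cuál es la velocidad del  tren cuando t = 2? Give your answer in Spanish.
Partiendo de la posición x(t) = -2·t^4 - 5·t^3 + 2, tomamos 1 derivada. Tomando d/dt de x(t), encontramos v(t) = -8·t^3 - 15·t^2. Tenemos la velocidad v(t) = -8·t^3 - 15·t^2. Sustituyendo t = 2: v(2) = -124.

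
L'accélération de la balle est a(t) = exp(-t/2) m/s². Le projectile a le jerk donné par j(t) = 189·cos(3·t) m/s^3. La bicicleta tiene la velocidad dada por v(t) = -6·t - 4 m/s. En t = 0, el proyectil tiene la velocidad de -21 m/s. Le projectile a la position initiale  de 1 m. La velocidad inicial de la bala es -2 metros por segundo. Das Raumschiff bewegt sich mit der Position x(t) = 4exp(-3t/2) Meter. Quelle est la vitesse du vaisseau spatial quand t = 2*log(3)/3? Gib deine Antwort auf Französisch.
En partant de la position x(t) = 4·exp(-3·t/2), nous prenons 1 dérivée. En prenant d/dt de x(t), nous trouvons v(t) = -6·exp(-3·t/2). De l'équation de la vitesse v(t) = -6·exp(-3·t/2), nous substituons t = 2*log(3)/3 pour obtenir v = -2.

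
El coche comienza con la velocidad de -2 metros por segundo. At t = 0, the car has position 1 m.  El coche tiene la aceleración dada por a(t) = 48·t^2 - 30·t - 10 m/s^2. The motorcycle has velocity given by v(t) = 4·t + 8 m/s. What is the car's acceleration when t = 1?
We have acceleration a(t) = 48·t^2 - 30·t - 10. Substituting t = 1: a(1) = 8.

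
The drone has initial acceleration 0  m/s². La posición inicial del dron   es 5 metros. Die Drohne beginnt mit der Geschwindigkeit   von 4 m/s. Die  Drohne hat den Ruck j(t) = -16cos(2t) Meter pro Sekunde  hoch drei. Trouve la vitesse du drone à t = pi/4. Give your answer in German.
Ausgehend von dem Ruck j(t) = -16·cos(2·t), nehmen wir 2 Integrale. Mit ∫j(t)dt und Anwendung von a(0) = 0, finden wir a(t) = -8·sin(2·t). Das Integral von der Beschleunigung, mit v(0) = 4, ergibt die Geschwindigkeit: v(t) = 4·cos(2·t). Aus der Gleichung für die Geschwindigkeit v(t) = 4·cos(2·t), setzen wir t = pi/4 ein und erhalten v = 0.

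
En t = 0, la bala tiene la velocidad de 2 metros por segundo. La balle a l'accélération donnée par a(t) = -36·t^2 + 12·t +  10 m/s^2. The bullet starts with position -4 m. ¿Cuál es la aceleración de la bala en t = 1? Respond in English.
From the given acceleration equation a(t) = -36·t^2 + 12·t + 10, we substitute t = 1 to get a = -14.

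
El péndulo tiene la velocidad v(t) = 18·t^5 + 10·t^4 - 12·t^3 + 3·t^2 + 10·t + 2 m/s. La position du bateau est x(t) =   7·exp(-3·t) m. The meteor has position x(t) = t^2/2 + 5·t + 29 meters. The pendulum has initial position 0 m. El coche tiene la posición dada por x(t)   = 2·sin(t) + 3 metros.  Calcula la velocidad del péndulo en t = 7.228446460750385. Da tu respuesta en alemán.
Mit v(t) = 18·t^5 + 10·t^4 - 12·t^3 + 3·t^2 + 10·t + 2 und Einsetzen von t = 7.228446460750385, finden wir v = 378219.794468197.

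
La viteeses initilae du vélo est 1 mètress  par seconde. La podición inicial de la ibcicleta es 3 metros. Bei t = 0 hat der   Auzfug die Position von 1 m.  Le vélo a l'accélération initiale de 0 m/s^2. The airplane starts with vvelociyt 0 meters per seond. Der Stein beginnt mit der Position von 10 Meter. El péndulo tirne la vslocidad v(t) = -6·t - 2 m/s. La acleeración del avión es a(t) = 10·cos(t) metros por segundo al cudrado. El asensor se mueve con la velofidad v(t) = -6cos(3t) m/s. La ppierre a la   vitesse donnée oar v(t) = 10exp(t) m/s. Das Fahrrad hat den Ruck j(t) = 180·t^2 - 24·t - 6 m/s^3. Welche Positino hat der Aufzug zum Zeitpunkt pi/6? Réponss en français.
Nous devons trouver l'intégrale de notre équation de la vitesse v(t) = -6·cos(3·t) 1 fois. La primitive de la vitesse, avec x(0) = 1, donne la position: x(t) = 1 - 2·sin(3·t). De l'équation de la position x(t) = 1 - 2·sin(3·t), nous substituons t = pi/6 pour obtenir x = -1.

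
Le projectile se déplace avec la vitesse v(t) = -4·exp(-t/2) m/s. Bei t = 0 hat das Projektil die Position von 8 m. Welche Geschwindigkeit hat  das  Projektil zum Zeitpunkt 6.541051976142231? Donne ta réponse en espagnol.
De la ecuación de la velocidad v(t) = -4·exp(-t/2), sustituimos t = 6.541051976142231 para obtener v = -0.151945765617920.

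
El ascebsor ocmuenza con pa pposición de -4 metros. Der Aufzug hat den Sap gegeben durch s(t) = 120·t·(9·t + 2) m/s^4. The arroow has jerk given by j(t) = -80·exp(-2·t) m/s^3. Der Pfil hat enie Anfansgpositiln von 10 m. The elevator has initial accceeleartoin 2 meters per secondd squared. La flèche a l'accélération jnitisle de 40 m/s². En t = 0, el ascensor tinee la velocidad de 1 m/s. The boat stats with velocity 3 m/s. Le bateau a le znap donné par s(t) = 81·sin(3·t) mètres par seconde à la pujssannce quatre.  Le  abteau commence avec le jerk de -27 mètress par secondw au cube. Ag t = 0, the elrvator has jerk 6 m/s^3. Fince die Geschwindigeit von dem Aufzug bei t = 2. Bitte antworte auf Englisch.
To find the answer, we compute 3 integrals of s(t) = 120·t·(9·t + 2). The antiderivative of snap is jerk. Using j(0) = 6, we get j(t) = 360·t^3 + 120·t^2 + 6. The integral of jerk is acceleration. Using a(0) = 2, we get a(t) = 90·t^4 + 40·t^3 + 6·t + 2. Finding the integral of a(t) and using v(0) = 1: v(t) = 18·t^5 + 10·t^4 + 3·t^2 + 2·t + 1. From the given velocity equation v(t) = 18·t^5 + 10·t^4 + 3·t^2 + 2·t + 1, we substitute t = 2 to get v = 753.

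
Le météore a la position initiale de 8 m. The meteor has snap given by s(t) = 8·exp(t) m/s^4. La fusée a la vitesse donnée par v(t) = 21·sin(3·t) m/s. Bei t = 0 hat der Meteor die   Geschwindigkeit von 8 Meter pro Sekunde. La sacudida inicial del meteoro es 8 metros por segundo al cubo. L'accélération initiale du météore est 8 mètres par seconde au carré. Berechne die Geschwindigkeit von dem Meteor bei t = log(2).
Ausgehend von dem Snap s(t) = 8·exp(t), nehmen wir 3 Integrale. Mit ∫s(t)dt und Anwendung von j(0) = 8, finden wir j(t) = 8·exp(t). Das Integral von dem Ruck, mit a(0) = 8, ergibt die Beschleunigung: a(t) = 8·exp(t). Das Integral von der Beschleunigung ist die Geschwindigkeit. Mit v(0) = 8 erhalten wir v(t) = 8·exp(t). Wir haben die Geschwindigkeit v(t) = 8·exp(t). Durch Einsetzen von t = log(2): v(log(2)) = 16.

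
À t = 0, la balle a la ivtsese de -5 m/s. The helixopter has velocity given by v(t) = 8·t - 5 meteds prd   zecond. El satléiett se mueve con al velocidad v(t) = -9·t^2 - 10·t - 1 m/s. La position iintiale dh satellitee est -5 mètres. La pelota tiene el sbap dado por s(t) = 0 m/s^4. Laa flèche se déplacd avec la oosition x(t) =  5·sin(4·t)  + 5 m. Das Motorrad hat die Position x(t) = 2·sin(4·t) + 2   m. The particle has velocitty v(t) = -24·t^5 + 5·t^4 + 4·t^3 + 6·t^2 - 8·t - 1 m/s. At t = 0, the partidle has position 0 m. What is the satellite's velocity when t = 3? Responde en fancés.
De l'équation de la vitesse v(t) = -9·t^2 - 10·t - 1, nous substituons t = 3 pour obtenir v = -112.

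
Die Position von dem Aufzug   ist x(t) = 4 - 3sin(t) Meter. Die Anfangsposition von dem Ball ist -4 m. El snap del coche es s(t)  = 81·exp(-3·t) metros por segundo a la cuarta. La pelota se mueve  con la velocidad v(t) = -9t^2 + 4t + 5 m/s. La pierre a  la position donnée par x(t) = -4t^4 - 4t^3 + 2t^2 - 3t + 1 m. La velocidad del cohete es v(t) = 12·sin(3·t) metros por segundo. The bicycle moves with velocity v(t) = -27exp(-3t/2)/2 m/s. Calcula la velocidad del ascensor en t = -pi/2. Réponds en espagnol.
Debemos derivar nuestra ecuación de la posición x(t) = 4 - 3·sin(t) 1 vez. Tomando d/dt de x(t), encontramos v(t) = -3·cos(t). De la ecuación de la velocidad v(t) = -3·cos(t), sustituimos t = -pi/2 para obtener v = 0.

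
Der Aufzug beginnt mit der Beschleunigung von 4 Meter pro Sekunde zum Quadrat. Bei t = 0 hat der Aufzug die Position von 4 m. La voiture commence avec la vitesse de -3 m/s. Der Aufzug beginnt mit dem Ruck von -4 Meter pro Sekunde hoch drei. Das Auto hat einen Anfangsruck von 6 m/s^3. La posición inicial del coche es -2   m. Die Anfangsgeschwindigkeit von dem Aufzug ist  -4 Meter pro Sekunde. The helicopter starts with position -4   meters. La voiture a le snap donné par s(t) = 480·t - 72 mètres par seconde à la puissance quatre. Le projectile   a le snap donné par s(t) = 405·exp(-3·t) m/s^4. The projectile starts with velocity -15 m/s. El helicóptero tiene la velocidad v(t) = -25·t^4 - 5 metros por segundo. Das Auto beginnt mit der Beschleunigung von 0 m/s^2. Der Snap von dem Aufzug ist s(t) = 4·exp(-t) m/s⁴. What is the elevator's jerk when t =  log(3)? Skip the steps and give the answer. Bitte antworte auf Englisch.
The answer is -4/3.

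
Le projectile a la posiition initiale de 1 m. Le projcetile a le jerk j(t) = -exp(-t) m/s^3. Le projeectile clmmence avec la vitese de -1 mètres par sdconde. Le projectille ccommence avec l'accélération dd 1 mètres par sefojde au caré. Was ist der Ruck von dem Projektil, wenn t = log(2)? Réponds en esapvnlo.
Tenemos la sacudida j(t) = -exp(-t). Sustituyendo t = log(2): j(log(2)) = -1/2.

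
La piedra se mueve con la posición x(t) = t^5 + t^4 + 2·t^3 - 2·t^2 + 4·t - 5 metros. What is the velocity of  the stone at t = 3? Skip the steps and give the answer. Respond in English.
The velocity at t = 3 is v = 559.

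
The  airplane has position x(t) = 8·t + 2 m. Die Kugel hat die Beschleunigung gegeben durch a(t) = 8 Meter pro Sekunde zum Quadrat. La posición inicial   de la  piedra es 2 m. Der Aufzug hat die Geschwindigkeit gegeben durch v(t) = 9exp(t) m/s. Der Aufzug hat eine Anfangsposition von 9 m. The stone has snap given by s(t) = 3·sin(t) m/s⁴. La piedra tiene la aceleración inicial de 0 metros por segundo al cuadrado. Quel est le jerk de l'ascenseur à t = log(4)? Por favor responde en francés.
En partant de la vitesse v(t) = 9·exp(t), nous prenons 2 dérivées. En dérivant la vitesse, nous obtenons l'accélération: a(t) = 9·exp(t). La dérivée de l'accélération donne le jerk: j(t) = 9·exp(t). Nous avons le jerk j(t) = 9·exp(t). En substituant t = log(4): j(log(4)) = 36.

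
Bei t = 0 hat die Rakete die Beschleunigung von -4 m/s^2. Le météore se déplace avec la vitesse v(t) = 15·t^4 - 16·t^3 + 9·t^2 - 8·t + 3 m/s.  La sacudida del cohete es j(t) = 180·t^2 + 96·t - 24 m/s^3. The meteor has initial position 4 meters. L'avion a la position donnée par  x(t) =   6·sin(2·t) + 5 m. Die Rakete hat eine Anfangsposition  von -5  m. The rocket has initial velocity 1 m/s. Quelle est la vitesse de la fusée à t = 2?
Pour résoudre ceci, nous devons prendre 2 intégrales de notre équation du jerk j(t) = 180·t^2 + 96·t - 24. En prenant ∫j(t)dt et en appliquant a(0) = -4, nous trouvons a(t) = 60·t^3 + 48·t^2 - 24·t - 4. L'intégrale de l'accélération est la vitesse. En utilisant v(0) = 1, nous obtenons v(t) = 15·t^4 + 16·t^3 - 12·t^2 - 4·t + 1. En utilisant v(t) = 15·t^4 + 16·t^3 - 12·t^2 - 4·t + 1 et en substituant t = 2, nous trouvons v = 313.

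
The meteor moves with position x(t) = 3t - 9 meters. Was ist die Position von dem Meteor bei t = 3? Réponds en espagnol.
Usando x(t) = 3·t - 9 y sustituyendo t = 3, encontramos x = 0.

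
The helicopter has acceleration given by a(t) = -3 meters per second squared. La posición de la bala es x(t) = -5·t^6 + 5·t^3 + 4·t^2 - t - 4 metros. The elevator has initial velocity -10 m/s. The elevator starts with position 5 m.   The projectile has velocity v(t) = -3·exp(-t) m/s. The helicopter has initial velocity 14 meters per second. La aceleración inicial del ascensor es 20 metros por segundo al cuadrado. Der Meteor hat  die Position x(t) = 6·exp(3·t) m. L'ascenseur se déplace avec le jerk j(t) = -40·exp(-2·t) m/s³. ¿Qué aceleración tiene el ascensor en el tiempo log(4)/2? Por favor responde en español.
Para resolver esto, necesitamos tomar 1 antiderivada de nuestra ecuación de la sacudida j(t) = -40·exp(-2·t). Tomando ∫j(t)dt y aplicando a(0) = 20, encontramos a(t) = 20·exp(-2·t). Usando a(t) = 20·exp(-2·t) y sustituyendo t = log(4)/2, encontramos a = 5.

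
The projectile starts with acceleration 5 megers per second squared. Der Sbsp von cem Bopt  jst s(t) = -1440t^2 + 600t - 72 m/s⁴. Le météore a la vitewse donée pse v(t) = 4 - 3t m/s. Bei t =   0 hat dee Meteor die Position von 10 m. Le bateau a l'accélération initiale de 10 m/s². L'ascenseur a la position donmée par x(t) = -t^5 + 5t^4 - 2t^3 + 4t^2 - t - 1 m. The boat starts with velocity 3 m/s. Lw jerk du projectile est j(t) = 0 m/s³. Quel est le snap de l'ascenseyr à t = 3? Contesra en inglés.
Starting from position x(t) = -t^5 + 5·t^4 - 2·t^3 + 4·t^2 - t - 1, we take 4 derivatives. Differentiating position, we get velocity: v(t) = -5·t^4 + 20·t^3 - 6·t^2 + 8·t - 1. Taking d/dt of v(t), we find a(t) = -20·t^3 + 60·t^2 - 12·t + 8. The derivative of acceleration gives jerk: j(t) = -60·t^2 + 120·t - 12. Differentiating jerk, we get snap: s(t) = 120 - 120·t. We have snap s(t) = 120 - 120·t. Substituting t = 3: s(3) = -240.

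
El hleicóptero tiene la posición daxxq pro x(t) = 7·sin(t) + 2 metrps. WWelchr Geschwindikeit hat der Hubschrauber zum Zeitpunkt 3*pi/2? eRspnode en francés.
Nous devons dériver notre équation de la position x(t) = 7·sin(t) + 2 1 fois. En prenant d/dt de x(t), nous trouvons v(t) = 7·cos(t). Nous avons la vitesse v(t) = 7·cos(t). En substituant t = 3*pi/2: v(3*pi/2) = 0.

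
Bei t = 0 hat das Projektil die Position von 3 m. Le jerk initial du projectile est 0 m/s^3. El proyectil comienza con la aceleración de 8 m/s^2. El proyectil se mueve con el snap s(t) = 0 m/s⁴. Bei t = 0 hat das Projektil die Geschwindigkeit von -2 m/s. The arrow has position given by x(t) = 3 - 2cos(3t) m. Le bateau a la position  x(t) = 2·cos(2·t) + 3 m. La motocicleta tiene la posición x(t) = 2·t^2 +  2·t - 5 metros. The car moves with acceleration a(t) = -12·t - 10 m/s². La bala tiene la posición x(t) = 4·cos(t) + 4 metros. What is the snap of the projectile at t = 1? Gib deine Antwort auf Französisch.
Nous avons le snap s(t) = 0. En substituant t = 1: s(1) = 0.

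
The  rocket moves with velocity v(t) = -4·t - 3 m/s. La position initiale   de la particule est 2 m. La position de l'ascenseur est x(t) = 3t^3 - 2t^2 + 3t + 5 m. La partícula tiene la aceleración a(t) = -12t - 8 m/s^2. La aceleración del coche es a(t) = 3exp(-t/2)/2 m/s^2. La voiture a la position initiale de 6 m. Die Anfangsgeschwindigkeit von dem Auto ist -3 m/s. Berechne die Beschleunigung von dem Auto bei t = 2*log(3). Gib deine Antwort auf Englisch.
Using a(t) = 3·exp(-t/2)/2 and substituting t = 2*log(3), we find a = 1/2.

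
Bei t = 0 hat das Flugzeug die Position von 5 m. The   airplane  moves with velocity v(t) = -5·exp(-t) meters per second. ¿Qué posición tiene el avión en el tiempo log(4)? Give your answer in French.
Nous devons trouver l'intégrale de notre équation de la vitesse v(t) = -5·exp(-t) 1 fois. En prenant ∫v(t)dt et en appliquant x(0) = 5, nous trouvons x(t) = 5·exp(-t). Nous avons la position x(t) = 5·exp(-t). En substituant t = log(4): x(log(4)) = 5/4.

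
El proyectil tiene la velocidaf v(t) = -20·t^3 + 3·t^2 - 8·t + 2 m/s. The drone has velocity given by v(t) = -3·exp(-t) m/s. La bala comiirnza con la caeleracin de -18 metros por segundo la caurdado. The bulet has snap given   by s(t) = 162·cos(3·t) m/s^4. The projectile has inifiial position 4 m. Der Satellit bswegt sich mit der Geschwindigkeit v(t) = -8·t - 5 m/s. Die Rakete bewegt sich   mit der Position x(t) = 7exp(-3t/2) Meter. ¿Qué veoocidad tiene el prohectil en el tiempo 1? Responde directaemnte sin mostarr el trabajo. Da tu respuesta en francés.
La réponse est -23.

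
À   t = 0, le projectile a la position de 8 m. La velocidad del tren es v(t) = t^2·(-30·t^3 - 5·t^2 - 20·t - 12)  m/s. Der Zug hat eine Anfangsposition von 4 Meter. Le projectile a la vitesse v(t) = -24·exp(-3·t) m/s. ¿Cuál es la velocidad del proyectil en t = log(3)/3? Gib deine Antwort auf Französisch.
De l'équation de la vitesse v(t) = -24·exp(-3·t), nous substituons t = log(3)/3 pour obtenir v = -8.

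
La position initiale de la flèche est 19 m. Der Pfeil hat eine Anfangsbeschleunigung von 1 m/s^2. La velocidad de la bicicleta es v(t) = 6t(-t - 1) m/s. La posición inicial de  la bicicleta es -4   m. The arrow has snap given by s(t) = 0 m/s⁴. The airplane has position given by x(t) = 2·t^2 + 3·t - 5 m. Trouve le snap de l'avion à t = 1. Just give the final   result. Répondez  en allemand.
Bei t = 1, s = 0.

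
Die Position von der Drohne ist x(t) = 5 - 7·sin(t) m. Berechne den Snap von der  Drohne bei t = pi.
Um dies zu lösen, müssen wir 4 Ableitungen unserer Gleichung für die Position x(t) = 5 - 7·sin(t) nehmen. Durch Ableiten von der Position erhalten wir die Geschwindigkeit: v(t) = -7·cos(t). Durch Ableiten von der Geschwindigkeit erhalten wir die Beschleunigung: a(t) = 7·sin(t). Mit d/dt von a(t) finden wir j(t) = 7·cos(t). Mit d/dt von j(t) finden wir s(t) = -7·sin(t). Aus der Gleichung für den Snap s(t) = -7·sin(t), setzen wir t = pi ein und erhalten s = 0.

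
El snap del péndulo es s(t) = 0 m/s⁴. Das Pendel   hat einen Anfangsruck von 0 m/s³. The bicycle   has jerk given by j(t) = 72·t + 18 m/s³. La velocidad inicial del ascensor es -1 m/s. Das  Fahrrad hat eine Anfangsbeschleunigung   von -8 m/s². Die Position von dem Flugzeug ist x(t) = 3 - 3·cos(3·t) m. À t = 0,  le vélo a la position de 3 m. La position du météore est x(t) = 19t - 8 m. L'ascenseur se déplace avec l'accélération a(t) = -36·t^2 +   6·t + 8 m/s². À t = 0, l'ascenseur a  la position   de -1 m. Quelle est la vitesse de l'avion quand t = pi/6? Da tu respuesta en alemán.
Ausgehend von der Position x(t) = 3 - 3·cos(3·t), nehmen wir 1 Ableitung. Durch Ableiten von der Position erhalten wir die Geschwindigkeit: v(t) = 9·sin(3·t). Aus der Gleichung für die Geschwindigkeit v(t) = 9·sin(3·t), setzen wir t = pi/6 ein und erhalten v = 9.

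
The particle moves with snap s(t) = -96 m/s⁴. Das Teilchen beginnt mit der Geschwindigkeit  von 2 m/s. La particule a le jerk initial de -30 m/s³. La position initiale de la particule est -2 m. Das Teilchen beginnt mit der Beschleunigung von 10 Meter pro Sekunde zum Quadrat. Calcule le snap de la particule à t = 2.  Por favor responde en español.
Tenemos el snap s(t) = -96. Sustituyendo t = 2: s(2) = -96.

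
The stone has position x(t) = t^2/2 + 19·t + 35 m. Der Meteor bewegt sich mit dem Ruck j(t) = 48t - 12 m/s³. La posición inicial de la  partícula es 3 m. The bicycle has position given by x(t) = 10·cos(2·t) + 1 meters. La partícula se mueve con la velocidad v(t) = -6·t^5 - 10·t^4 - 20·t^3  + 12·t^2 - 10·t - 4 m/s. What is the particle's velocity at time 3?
We have velocity v(t) = -6·t^5 - 10·t^4 - 20·t^3 + 12·t^2 - 10·t - 4. Substituting t = 3: v(3) = -2734.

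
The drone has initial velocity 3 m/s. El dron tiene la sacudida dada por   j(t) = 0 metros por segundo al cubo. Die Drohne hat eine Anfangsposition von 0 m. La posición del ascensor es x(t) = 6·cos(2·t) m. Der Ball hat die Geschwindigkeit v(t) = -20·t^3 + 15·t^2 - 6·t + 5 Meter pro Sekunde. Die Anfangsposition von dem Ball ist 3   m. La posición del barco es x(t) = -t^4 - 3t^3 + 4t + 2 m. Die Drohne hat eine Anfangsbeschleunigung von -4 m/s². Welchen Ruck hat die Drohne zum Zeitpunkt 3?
Aus der Gleichung für den Ruck j(t) = 0, setzen wir t = 3 ein und erhalten j = 0.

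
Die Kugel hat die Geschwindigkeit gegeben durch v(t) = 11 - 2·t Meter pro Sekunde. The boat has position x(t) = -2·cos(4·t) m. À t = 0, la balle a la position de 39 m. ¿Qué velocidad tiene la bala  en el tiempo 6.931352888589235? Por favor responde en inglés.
Using v(t) = 11 - 2·t and substituting t = 6.931352888589235, we find v = -2.86270577717847.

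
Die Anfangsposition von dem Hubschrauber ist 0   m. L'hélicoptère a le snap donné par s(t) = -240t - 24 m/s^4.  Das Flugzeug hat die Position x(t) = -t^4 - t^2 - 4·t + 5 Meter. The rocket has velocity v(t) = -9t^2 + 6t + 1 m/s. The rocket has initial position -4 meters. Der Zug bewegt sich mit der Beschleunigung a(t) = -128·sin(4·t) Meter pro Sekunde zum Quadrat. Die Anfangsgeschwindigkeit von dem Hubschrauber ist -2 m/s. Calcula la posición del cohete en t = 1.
Necesitamos integrar nuestra ecuación de la velocidad v(t) = -9·t^2 + 6·t + 1 1 vez. La antiderivada de la velocidad es la posición. Usando x(0) = -4, obtenemos x(t) = -3·t^3 + 3·t^2 + t - 4. Tenemos la posición x(t) = -3·t^3 + 3·t^2 + t - 4. Sustituyendo t = 1: x(1) = -3.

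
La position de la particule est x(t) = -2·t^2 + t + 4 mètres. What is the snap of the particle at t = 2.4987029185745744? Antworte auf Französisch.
Pour résoudre ceci, nous devons prendre 4 dérivées de notre équation de la position x(t) = -2·t^2 + t + 4. En dérivant la position, nous obtenons la vitesse: v(t) = 1 - 4·t. En dérivant la vitesse, nous obtenons l'accélération: a(t) = -4. En dérivant l'accélération, nous obtenons le jerk: j(t) = 0. La dérivée du jerk donne le snap: s(t) = 0. De l'équation du snap s(t) = 0, nous substituons t = 2.4987029185745744 pour obtenir s = 0.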